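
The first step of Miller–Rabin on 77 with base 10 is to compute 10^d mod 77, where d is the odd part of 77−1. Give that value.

77 − 1 = 76 = 2^2 · 19, so d = 19.
10^1 ≡ 10 (mod 77)
10^2 ≡ 10^2 = 100 ≡ 23 (mod 77)
10^4 ≡ 23^2 = 529 ≡ 67 (mod 77)
10^8 ≡ 67^2 = 4489 ≡ 23 (mod 77)
10^16 ≡ 23^2 = 529 ≡ 67 (mod 77)
19 = 16 + 2 + 1 in binary powers of 2.
So 10^19 ≡ 67 · 23 · 10 ≡ 10 (mod 77).
Squaring chain: 10 → 23; never reaches −1, so base 10 is a Miller–Rabin witness that 77 is composite.

10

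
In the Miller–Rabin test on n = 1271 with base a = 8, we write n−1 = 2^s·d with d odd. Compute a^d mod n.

32

1271 − 1 = 1270 = 2^1 · 635, so d = 635.
8^1 ≡ 8 (mod 1271)
8^2 ≡ 8^2 = 64 ≡ 64 (mod 1271)
8^4 ≡ 64^2 = 4096 ≡ 283 (mod 1271)
8^8 ≡ 283^2 = 80089 ≡ 16 (mod 1271)
8^16 ≡ 16^2 = 256 ≡ 256 (mod 1271)
8^32 ≡ 256^2 = 65536 ≡ 715 (mod 1271)
8^64 ≡ 715^2 = 511225 ≡ 283 (mod 1271)
8^128 ≡ 283^2 = 80089 ≡ 16 (mod 1271)
8^256 ≡ 16^2 = 256 ≡ 256 (mod 1271)
8^512 ≡ 256^2 = 65536 ≡ 715 (mod 1271)
635 = 512 + 64 + 32 + 16 + 8 + 2 + 1 in binary powers of 2.
So 8^635 ≡ 715 · 283 · 715 · 256 · 16 · 64 · 8 ≡ 32 (mod 1271).
Squaring chain: 32; never reaches −1, so base 8 is a Miller–Rabin witness that 1271 is composite.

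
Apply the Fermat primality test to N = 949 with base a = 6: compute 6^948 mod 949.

6^1 ≡ 6 (mod 949)
6^2 ≡ 6^2 = 36 ≡ 36 (mod 949)
6^4 ≡ 36^2 = 1296 ≡ 347 (mod 949)
6^8 ≡ 347^2 = 120409 ≡ 835 (mod 949)
6^16 ≡ 835^2 = 697225 ≡ 659 (mod 949)
6^32 ≡ 659^2 = 434281 ≡ 588 (mod 949)
6^64 ≡ 588^2 = 345744 ≡ 308 (mod 949)
6^128 ≡ 308^2 = 94864 ≡ 913 (mod 949)
6^256 ≡ 913^2 = 833569 ≡ 347 (mod 949)
6^512 ≡ 347^2 = 120409 ≡ 835 (mod 949)
948 = 512 + 256 + 128 + 32 + 16 + 4 in binary powers of 2.
So 6^948 ≡ 835 · 347 · 913 · 588 · 659 · 347 ≡ 300 (mod 949).
Since 300 ≠ 1, base 6 is a Fermat witness: 949 is composite.

300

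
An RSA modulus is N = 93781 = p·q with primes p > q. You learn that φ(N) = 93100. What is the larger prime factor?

φ(n) = (p−1)(q−1) = n − (p+q) + 1, so p + q = 93781 − 93100 + 1 = 682.
p and q are the roots of t² − 682t + 93781 = 0.
Discriminant: 682² − 4·93781 = 465124 − 375124 = 90000; √90000 = 300.
q = (682 − 300)/2 = 191, p = (682 + 300)/2 = 491.
Check: 191 · 491 = 93781.

491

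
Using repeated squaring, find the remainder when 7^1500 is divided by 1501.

381

7^1 ≡ 7 (mod 1501)
7^2 ≡ 7^2 = 49 ≡ 49 (mod 1501)
7^4 ≡ 49^2 = 2401 ≡ 900 (mod 1501)
7^8 ≡ 900^2 = 810000 ≡ 961 (mod 1501)
7^16 ≡ 961^2 = 923521 ≡ 406 (mod 1501)
7^32 ≡ 406^2 = 164836 ≡ 1227 (mod 1501)
7^64 ≡ 1227^2 = 1505529 ≡ 26 (mod 1501)
7^128 ≡ 26^2 = 676 ≡ 676 (mod 1501)
7^256 ≡ 676^2 = 456976 ≡ 672 (mod 1501)
7^512 ≡ 672^2 = 451584 ≡ 1284 (mod 1501)
7^1024 ≡ 1284^2 = 1648656 ≡ 558 (mod 1501)
1500 = 1024 + 256 + 128 + 64 + 16 + 8 + 4 in binary powers of 2.
So 7^1500 ≡ 558 · 672 · 676 · 26 · 406 · 961 · 900 ≡ 381 (mod 1501).
Since 381 ≠ 1, base 7 is a Fermat witness: 1501 is composite.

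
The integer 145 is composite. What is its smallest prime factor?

145 is odd.
Digit sum 10, not divisible by 3.
Ends in 5: divisible by 5.

5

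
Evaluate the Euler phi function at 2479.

2376

Factor: 2479 = 37 · 67.
φ(2479) = (37−1) · (67−1) = 36 · 66 = 2376.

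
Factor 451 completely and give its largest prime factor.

451 = 11 · 41
41 is prime.
So 451 = 11 · 41; the largest prime factor is 41.

41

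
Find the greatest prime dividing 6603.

6603 = 3 · 2201
2201 = 31 · 71
71 is prime.
So 6603 = 3 · 31 · 71; the largest prime factor is 71.

71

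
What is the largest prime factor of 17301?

17301 = 3 · 5767
5767 = 73 · 79
79 is prime.
So 17301 = 3 · 73 · 79; the largest prime factor is 79.

79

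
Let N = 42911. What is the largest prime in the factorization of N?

83

42911 = 11 · 3901
3901 = 47 · 83
83 is prime.
So 42911 = 11 · 47 · 83; the largest prime factor is 83.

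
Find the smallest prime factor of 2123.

11

2123 is odd.
Digit sum 8, not divisible by 3.
Ends in 3: not divisible by 5.
7: 2123 = 7·303 + 2
11: 2123 = 11·193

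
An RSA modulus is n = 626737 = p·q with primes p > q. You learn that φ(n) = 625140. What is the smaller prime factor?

φ(n) = (p−1)(q−1) = n − (p+q) + 1, so p + q = 626737 − 625140 + 1 = 1598.
p and q are the roots of t² − 1598t + 626737 = 0.
Discriminant: 1598² − 4·626737 = 2553604 − 2506948 = 46656; √46656 = 216.
q = (1598 − 216)/2 = 691, p = (1598 + 216)/2 = 907.
Check: 691 · 907 = 626737.

691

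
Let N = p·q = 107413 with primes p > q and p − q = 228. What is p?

Since p = q + 228, we have 107413 = q(q + 228), so q² + 228q − 107413 = 0.
Discriminant: 228² + 4·107413 = 51984 + 429652 = 481636; √481636 = 694.
q = (−228 + 694)/2 = 233, and p = q + 228 = 461.
Check: 233 · 461 = 107413.

461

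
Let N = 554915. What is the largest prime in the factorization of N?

554915 = 5 · 110983
110983 = 29 · 3827
3827 = 43 · 89
89 is prime.
So 554915 = 5 · 29 · 43 · 89; the largest prime factor is 89.

89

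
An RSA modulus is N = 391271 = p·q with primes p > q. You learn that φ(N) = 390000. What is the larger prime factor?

φ(n) = (p−1)(q−1) = n − (p+q) + 1, so p + q = 391271 − 390000 + 1 = 1272.
p and q are the roots of t² − 1272t + 391271 = 0.
Discriminant: 1272² − 4·391271 = 1617984 − 1565084 = 52900; √52900 = 230.
q = (1272 − 230)/2 = 521, p = (1272 + 230)/2 = 751.
Check: 521 · 751 = 391271.

751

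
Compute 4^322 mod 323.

4^1 ≡ 4 (mod 323)
4^2 ≡ 4^2 = 16 ≡ 16 (mod 323)
4^4 ≡ 16^2 = 256 ≡ 256 (mod 323)
4^8 ≡ 256^2 = 65536 ≡ 290 (mod 323)
4^16 ≡ 290^2 = 84100 ≡ 120 (mod 323)
4^32 ≡ 120^2 = 14400 ≡ 188 (mod 323)
4^64 ≡ 188^2 = 35344 ≡ 137 (mod 323)
4^128 ≡ 137^2 = 18769 ≡ 35 (mod 323)
4^256 ≡ 35^2 = 1225 ≡ 256 (mod 323)
322 = 256 + 64 + 2 in binary powers of 2.
So 4^322 ≡ 256 · 137 · 16 ≡ 101 (mod 323).
Since 101 ≠ 1, base 4 is a Fermat witness: 323 is composite.

101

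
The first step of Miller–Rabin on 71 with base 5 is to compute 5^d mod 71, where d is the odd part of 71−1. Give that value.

71 − 1 = 70 = 2^1 · 35, so d = 35.
5^1 ≡ 5 (mod 71)
5^2 ≡ 5^2 = 25 ≡ 25 (mod 71)
5^4 ≡ 25^2 = 625 ≡ 57 (mod 71)
5^8 ≡ 57^2 = 3249 ≡ 54 (mod 71)
5^16 ≡ 54^2 = 2916 ≡ 5 (mod 71)
5^32 ≡ 5^2 = 25 ≡ 25 (mod 71)
35 = 32 + 2 + 1 in binary powers of 2.
So 5^35 ≡ 25 · 25 · 5 ≡ 1 (mod 71).
Since 5^d ≡ 1 (mod 71), base 5 does not prove 71 composite.

1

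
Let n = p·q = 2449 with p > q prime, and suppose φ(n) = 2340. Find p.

79

φ(n) = (p−1)(q−1) = n − (p+q) + 1, so p + q = 2449 − 2340 + 1 = 110.
p and q are the roots of t² − 110t + 2449 = 0.
Discriminant: 110² − 4·2449 = 12100 − 9796 = 2304; √2304 = 48.
q = (110 − 48)/2 = 31, p = (110 + 48)/2 = 79.
Check: 31 · 79 = 2449.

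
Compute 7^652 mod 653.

7^1 ≡ 7 (mod 653)
7^2 ≡ 7^2 = 49 ≡ 49 (mod 653)
7^4 ≡ 49^2 = 2401 ≡ 442 (mod 653)
7^8 ≡ 442^2 = 195364 ≡ 117 (mod 653)
7^16 ≡ 117^2 = 13689 ≡ 629 (mod 653)
7^32 ≡ 629^2 = 395641 ≡ 576 (mod 653)
7^64 ≡ 576^2 = 331776 ≡ 52 (mod 653)
7^128 ≡ 52^2 = 2704 ≡ 92 (mod 653)
7^256 ≡ 92^2 = 8464 ≡ 628 (mod 653)
7^512 ≡ 628^2 = 394384 ≡ 625 (mod 653)
652 = 512 + 128 + 8 + 4 in binary powers of 2.
So 7^652 ≡ 625 · 92 · 117 · 442 ≡ 1 (mod 653).
Since the result is 1, base 7 gives no evidence that 653 is composite.

1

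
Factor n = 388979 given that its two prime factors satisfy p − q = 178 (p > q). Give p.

719

Since p = q + 178, we have 388979 = q(q + 178), so q² + 178q − 388979 = 0.
Discriminant: 178² + 4·388979 = 31684 + 1555916 = 1587600; √1587600 = 1260.
q = (−178 + 1260)/2 = 541, and p = q + 178 = 719.
Check: 541 · 719 = 388979.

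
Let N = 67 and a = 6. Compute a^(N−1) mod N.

1

6^1 ≡ 6 (mod 67)
6^2 ≡ 6^2 = 36 ≡ 36 (mod 67)
6^4 ≡ 36^2 = 1296 ≡ 23 (mod 67)
6^8 ≡ 23^2 = 529 ≡ 60 (mod 67)
6^16 ≡ 60^2 = 3600 ≡ 49 (mod 67)
6^32 ≡ 49^2 = 2401 ≡ 56 (mod 67)
6^64 ≡ 56^2 = 3136 ≡ 54 (mod 67)
66 = 64 + 2 in binary powers of 2.
So 6^66 ≡ 54 · 36 ≡ 1 (mod 67).
Since the result is 1, base 6 gives no evidence that 67 is composite.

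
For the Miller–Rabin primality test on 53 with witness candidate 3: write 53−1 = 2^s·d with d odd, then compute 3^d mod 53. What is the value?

53 − 1 = 52 = 2^2 · 13, so d = 13.
3^1 ≡ 3 (mod 53)
3^2 ≡ 3^2 = 9 ≡ 9 (mod 53)
3^4 ≡ 9^2 = 81 ≡ 28 (mod 53)
3^8 ≡ 28^2 = 784 ≡ 42 (mod 53)
13 = 8 + 4 + 1 in binary powers of 2.
So 3^13 ≡ 42 · 28 · 3 ≡ 30 (mod 53).
Squaring chain: 30 → 52; reaches −1, so base 3 does not prove 53 composite.

30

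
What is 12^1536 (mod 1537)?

12^1 ≡ 12 (mod 1537)
12^2 ≡ 12^2 = 144 ≡ 144 (mod 1537)
12^4 ≡ 144^2 = 20736 ≡ 755 (mod 1537)
12^8 ≡ 755^2 = 570025 ≡ 1335 (mod 1537)
12^16 ≡ 1335^2 = 1782225 ≡ 842 (mod 1537)
12^32 ≡ 842^2 = 708964 ≡ 407 (mod 1537)
12^64 ≡ 407^2 = 165649 ≡ 1190 (mod 1537)
12^128 ≡ 1190^2 = 1416100 ≡ 523 (mod 1537)
12^256 ≡ 523^2 = 273529 ≡ 1480 (mod 1537)
12^512 ≡ 1480^2 = 2190400 ≡ 175 (mod 1537)
12^1024 ≡ 175^2 = 30625 ≡ 1422 (mod 1537)
1536 = 1024 + 512 in binary powers of 2.
So 12^1536 ≡ 1422 · 175 ≡ 1393 (mod 1537).
Since 1393 ≠ 1, base 12 is a Fermat witness: 1537 is composite.

1393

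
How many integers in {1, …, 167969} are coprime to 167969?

156816

Factor: 167969 = 23 · 67 · 109.
φ(167969) = (23−1) · (67−1) · (109−1) = 22 · 66 · 108 = 156816.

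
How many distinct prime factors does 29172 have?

5

29172 = 2^2 · 7293
7293 = 3 · 2431
2431 = 11 · 221
221 = 13 · 17
29172 = 2^2 · 3 · 11 · 13 · 17, which has 5 distinct prime factors.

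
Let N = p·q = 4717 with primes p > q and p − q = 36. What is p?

89

Since p = q + 36, we have 4717 = q(q + 36), so q² + 36q − 4717 = 0.
Discriminant: 36² + 4·4717 = 1296 + 18868 = 20164; √20164 = 142.
q = (−36 + 142)/2 = 53, and p = q + 36 = 89.
Check: 53 · 89 = 4717.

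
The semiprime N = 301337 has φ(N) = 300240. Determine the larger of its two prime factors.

557

φ(n) = (p−1)(q−1) = n − (p+q) + 1, so p + q = 301337 − 300240 + 1 = 1098.
p and q are the roots of t² − 1098t + 301337 = 0.
Discriminant: 1098² − 4·301337 = 1205604 − 1205348 = 256; √256 = 16.
q = (1098 − 16)/2 = 541, p = (1098 + 16)/2 = 557.
Check: 541 · 557 = 301337.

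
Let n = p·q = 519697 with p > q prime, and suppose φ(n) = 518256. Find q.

φ(n) = (p−1)(q−1) = n − (p+q) + 1, so p + q = 519697 − 518256 + 1 = 1442.
p and q are the roots of t² − 1442t + 519697 = 0.
Discriminant: 1442² − 4·519697 = 2079364 − 2078788 = 576; √576 = 24.
q = (1442 − 24)/2 = 709, p = (1442 + 24)/2 = 733.
Check: 709 · 733 = 519697.

709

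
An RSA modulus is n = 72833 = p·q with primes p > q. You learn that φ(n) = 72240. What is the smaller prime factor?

φ(n) = (p−1)(q−1) = n − (p+q) + 1, so p + q = 72833 − 72240 + 1 = 594.
p and q are the roots of t² − 594t + 72833 = 0.
Discriminant: 594² − 4·72833 = 352836 − 291332 = 61504; √61504 = 248.
q = (594 − 248)/2 = 173, p = (594 + 248)/2 = 421.
Check: 173 · 421 = 72833.

173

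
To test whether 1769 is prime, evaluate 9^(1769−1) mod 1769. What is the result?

790

9^1 ≡ 9 (mod 1769)
9^2 ≡ 9^2 = 81 ≡ 81 (mod 1769)
9^4 ≡ 81^2 = 6561 ≡ 1254 (mod 1769)
9^8 ≡ 1254^2 = 1572516 ≡ 1644 (mod 1769)
9^16 ≡ 1644^2 = 2702736 ≡ 1473 (mod 1769)
9^32 ≡ 1473^2 = 2169729 ≡ 935 (mod 1769)
9^64 ≡ 935^2 = 874225 ≡ 339 (mod 1769)
9^128 ≡ 339^2 = 114921 ≡ 1705 (mod 1769)
9^256 ≡ 1705^2 = 2907025 ≡ 558 (mod 1769)
9^512 ≡ 558^2 = 311364 ≡ 20 (mod 1769)
9^1024 ≡ 20^2 = 400 ≡ 400 (mod 1769)
1768 = 1024 + 512 + 128 + 64 + 32 + 8 in binary powers of 2.
So 9^1768 ≡ 400 · 20 · 1705 · 339 · 935 · 1644 ≡ 790 (mod 1769).
Since 790 ≠ 1, base 9 is a Fermat witness: 1769 is composite.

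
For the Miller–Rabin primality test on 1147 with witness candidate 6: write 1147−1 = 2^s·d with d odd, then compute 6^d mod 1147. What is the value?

1147 − 1 = 1146 = 2^1 · 573, so d = 573.
6^1 ≡ 6 (mod 1147)
6^2 ≡ 6^2 = 36 ≡ 36 (mod 1147)
6^4 ≡ 36^2 = 1296 ≡ 149 (mod 1147)
6^8 ≡ 149^2 = 22201 ≡ 408 (mod 1147)
6^16 ≡ 408^2 = 166464 ≡ 149 (mod 1147)
6^32 ≡ 149^2 = 22201 ≡ 408 (mod 1147)
6^64 ≡ 408^2 = 166464 ≡ 149 (mod 1147)
6^128 ≡ 149^2 = 22201 ≡ 408 (mod 1147)
6^256 ≡ 408^2 = 166464 ≡ 149 (mod 1147)
6^512 ≡ 149^2 = 22201 ≡ 408 (mod 1147)
573 = 512 + 32 + 16 + 8 + 4 + 1 in binary powers of 2.
So 6^573 ≡ 408 · 408 · 149 · 408 · 149 · 6 ≡ 154 (mod 1147).
Squaring chain: 154; never reaches −1, so base 6 is a Miller–Rabin witness that 1147 is composite.

154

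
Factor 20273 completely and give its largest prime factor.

97

20273 = 11 · 1843
1843 = 19 · 97
97 is prime.
So 20273 = 11 · 19 · 97; the largest prime factor is 97.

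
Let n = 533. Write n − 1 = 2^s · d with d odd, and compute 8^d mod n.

21

533 − 1 = 532 = 2^2 · 133, so d = 133.
8^1 ≡ 8 (mod 533)
8^2 ≡ 8^2 = 64 ≡ 64 (mod 533)
8^4 ≡ 64^2 = 4096 ≡ 365 (mod 533)
8^8 ≡ 365^2 = 133225 ≡ 508 (mod 533)
8^16 ≡ 508^2 = 258064 ≡ 92 (mod 533)
8^32 ≡ 92^2 = 8464 ≡ 469 (mod 533)
8^64 ≡ 469^2 = 219961 ≡ 365 (mod 533)
8^128 ≡ 365^2 = 133225 ≡ 508 (mod 533)
133 = 128 + 4 + 1 in binary powers of 2.
So 8^133 ≡ 508 · 365 · 8 ≡ 21 (mod 533).
Squaring chain: 21 → 441; never reaches −1, so base 8 is a Miller–Rabin witness that 533 is composite.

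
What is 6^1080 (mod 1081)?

6^1 ≡ 6 (mod 1081)
6^2 ≡ 6^2 = 36 ≡ 36 (mod 1081)
6^4 ≡ 36^2 = 1296 ≡ 215 (mod 1081)
6^8 ≡ 215^2 = 46225 ≡ 823 (mod 1081)
6^16 ≡ 823^2 = 677329 ≡ 623 (mod 1081)
6^32 ≡ 623^2 = 388129 ≡ 50 (mod 1081)
6^64 ≡ 50^2 = 2500 ≡ 338 (mod 1081)
6^128 ≡ 338^2 = 114244 ≡ 739 (mod 1081)
6^256 ≡ 739^2 = 546121 ≡ 216 (mod 1081)
6^512 ≡ 216^2 = 46656 ≡ 173 (mod 1081)
6^1024 ≡ 173^2 = 29929 ≡ 742 (mod 1081)
1080 = 1024 + 32 + 16 + 8 in binary powers of 2.
So 6^1080 ≡ 742 · 50 · 623 · 823 ≡ 243 (mod 1081).
Since 243 ≠ 1, base 6 is a Fermat witness: 1081 is composite.

243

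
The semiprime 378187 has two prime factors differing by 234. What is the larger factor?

Since p = q + 234, we have 378187 = q(q + 234), so q² + 234q − 378187 = 0.
Discriminant: 234² + 4·378187 = 54756 + 1512748 = 1567504; √1567504 = 1252.
q = (−234 + 1252)/2 = 509, and p = q + 234 = 743.
Check: 509 · 743 = 378187.

743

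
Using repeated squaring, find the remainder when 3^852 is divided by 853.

3^1 ≡ 3 (mod 853)
3^2 ≡ 3^2 = 9 ≡ 9 (mod 853)
3^4 ≡ 9^2 = 81 ≡ 81 (mod 853)
3^8 ≡ 81^2 = 6561 ≡ 590 (mod 853)
3^16 ≡ 590^2 = 348100 ≡ 76 (mod 853)
3^32 ≡ 76^2 = 5776 ≡ 658 (mod 853)
3^64 ≡ 658^2 = 432964 ≡ 493 (mod 853)
3^128 ≡ 493^2 = 243049 ≡ 797 (mod 853)
3^256 ≡ 797^2 = 635209 ≡ 577 (mod 853)
3^512 ≡ 577^2 = 332929 ≡ 259 (mod 853)
852 = 512 + 256 + 64 + 16 + 4 in binary powers of 2.
So 3^852 ≡ 259 · 577 · 493 · 76 · 81 ≡ 1 (mod 853).
Since the result is 1, base 3 gives no evidence that 853 is composite.

1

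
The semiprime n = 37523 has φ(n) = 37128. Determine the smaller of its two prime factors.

157

φ(n) = (p−1)(q−1) = n − (p+q) + 1, so p + q = 37523 − 37128 + 1 = 396.
p and q are the roots of t² − 396t + 37523 = 0.
Discriminant: 396² − 4·37523 = 156816 − 150092 = 6724; √6724 = 82.
q = (396 − 82)/2 = 157, p = (396 + 82)/2 = 239.
Check: 157 · 239 = 37523.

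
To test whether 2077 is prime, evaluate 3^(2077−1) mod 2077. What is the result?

3^1 ≡ 3 (mod 2077)
3^2 ≡ 3^2 = 9 ≡ 9 (mod 2077)
3^4 ≡ 9^2 = 81 ≡ 81 (mod 2077)
3^8 ≡ 81^2 = 6561 ≡ 330 (mod 2077)
3^16 ≡ 330^2 = 108900 ≡ 896 (mod 2077)
3^32 ≡ 896^2 = 802816 ≡ 1094 (mod 2077)
3^64 ≡ 1094^2 = 1196836 ≡ 484 (mod 2077)
3^128 ≡ 484^2 = 234256 ≡ 1632 (mod 2077)
3^256 ≡ 1632^2 = 2663424 ≡ 710 (mod 2077)
3^512 ≡ 710^2 = 504100 ≡ 1466 (mod 2077)
3^1024 ≡ 1466^2 = 2149156 ≡ 1538 (mod 2077)
3^2048 ≡ 1538^2 = 2365444 ≡ 1818 (mod 2077)
2076 = 2048 + 16 + 8 + 4 in binary powers of 2.
So 3^2076 ≡ 1818 · 896 · 330 · 81 ≡ 1938 (mod 2077).
Since 1938 ≠ 1, base 3 is a Fermat witness: 2077 is composite.

1938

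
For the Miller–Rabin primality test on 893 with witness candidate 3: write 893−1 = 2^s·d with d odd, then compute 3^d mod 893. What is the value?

173

893 − 1 = 892 = 2^2 · 223, so d = 223.
3^1 ≡ 3 (mod 893)
3^2 ≡ 3^2 = 9 ≡ 9 (mod 893)
3^4 ≡ 9^2 = 81 ≡ 81 (mod 893)
3^8 ≡ 81^2 = 6561 ≡ 310 (mod 893)
3^16 ≡ 310^2 = 96100 ≡ 549 (mod 893)
3^32 ≡ 549^2 = 301401 ≡ 460 (mod 893)
3^64 ≡ 460^2 = 211600 ≡ 852 (mod 893)
3^128 ≡ 852^2 = 725904 ≡ 788 (mod 893)
223 = 128 + 64 + 16 + 8 + 4 + 2 + 1 in binary powers of 2.
So 3^223 ≡ 788 · 852 · 549 · 310 · 81 · 9 · 3 ≡ 173 (mod 893).
Squaring chain: 173 → 460; never reaches −1, so base 3 is a Miller–Rabin witness that 893 is composite.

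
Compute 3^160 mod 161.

3^1 ≡ 3 (mod 161)
3^2 ≡ 3^2 = 9 ≡ 9 (mod 161)
3^4 ≡ 9^2 = 81 ≡ 81 (mod 161)
3^8 ≡ 81^2 = 6561 ≡ 121 (mod 161)
3^16 ≡ 121^2 = 14641 ≡ 151 (mod 161)
3^32 ≡ 151^2 = 22801 ≡ 100 (mod 161)
3^64 ≡ 100^2 = 10000 ≡ 18 (mod 161)
3^128 ≡ 18^2 = 324 ≡ 2 (mod 161)
160 = 128 + 32 in binary powers of 2.
So 3^160 ≡ 2 · 100 ≡ 39 (mod 161).
Since 39 ≠ 1, base 3 is a Fermat witness: 161 is composite.

39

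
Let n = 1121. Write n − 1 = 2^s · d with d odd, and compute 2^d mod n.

1121 − 1 = 1120 = 2^5 · 35, so d = 35.
2^1 ≡ 2 (mod 1121)
2^2 ≡ 2^2 = 4 ≡ 4 (mod 1121)
2^4 ≡ 4^2 = 16 ≡ 16 (mod 1121)
2^8 ≡ 16^2 = 256 ≡ 256 (mod 1121)
2^16 ≡ 256^2 = 65536 ≡ 518 (mod 1121)
2^32 ≡ 518^2 = 268324 ≡ 405 (mod 1121)
35 = 32 + 2 + 1 in binary powers of 2.
So 2^35 ≡ 405 · 4 · 2 ≡ 998 (mod 1121).
Squaring chain: 998 → 556 → 861 → 340 → 137; never reaches −1, so base 2 is a Miller–Rabin witness that 1121 is composite.

998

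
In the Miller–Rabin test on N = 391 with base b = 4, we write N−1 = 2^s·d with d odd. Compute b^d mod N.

391 − 1 = 390 = 2^1 · 195, so d = 195.
4^1 ≡ 4 (mod 391)
4^2 ≡ 4^2 = 16 ≡ 16 (mod 391)
4^4 ≡ 16^2 = 256 ≡ 256 (mod 391)
4^8 ≡ 256^2 = 65536 ≡ 239 (mod 391)
4^16 ≡ 239^2 = 57121 ≡ 35 (mod 391)
4^32 ≡ 35^2 = 1225 ≡ 52 (mod 391)
4^64 ≡ 52^2 = 2704 ≡ 358 (mod 391)
4^128 ≡ 358^2 = 128164 ≡ 307 (mod 391)
195 = 128 + 64 + 2 + 1 in binary powers of 2.
So 4^195 ≡ 307 · 358 · 16 · 4 ≡ 285 (mod 391).
Squaring chain: 285; never reaches −1, so base 4 is a Miller–Rabin witness that 391 is composite.

285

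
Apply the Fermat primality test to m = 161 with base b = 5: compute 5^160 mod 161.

100

5^1 ≡ 5 (mod 161)
5^2 ≡ 5^2 = 25 ≡ 25 (mod 161)
5^4 ≡ 25^2 = 625 ≡ 142 (mod 161)
5^8 ≡ 142^2 = 20164 ≡ 39 (mod 161)
5^16 ≡ 39^2 = 1521 ≡ 72 (mod 161)
5^32 ≡ 72^2 = 5184 ≡ 32 (mod 161)
5^64 ≡ 32^2 = 1024 ≡ 58 (mod 161)
5^128 ≡ 58^2 = 3364 ≡ 144 (mod 161)
160 = 128 + 32 in binary powers of 2.
So 5^160 ≡ 144 · 32 ≡ 100 (mod 161).
Since 100 ≠ 1, base 5 is a Fermat witness: 161 is composite.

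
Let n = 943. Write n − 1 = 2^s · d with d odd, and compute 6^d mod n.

943 − 1 = 942 = 2^1 · 471, so d = 471.
6^1 ≡ 6 (mod 943)
6^2 ≡ 6^2 = 36 ≡ 36 (mod 943)
6^4 ≡ 36^2 = 1296 ≡ 353 (mod 943)
6^8 ≡ 353^2 = 124609 ≡ 133 (mod 943)
6^16 ≡ 133^2 = 17689 ≡ 715 (mod 943)
6^32 ≡ 715^2 = 511225 ≡ 119 (mod 943)
6^64 ≡ 119^2 = 14161 ≡ 16 (mod 943)
6^128 ≡ 16^2 = 256 ≡ 256 (mod 943)
6^256 ≡ 256^2 = 65536 ≡ 469 (mod 943)
471 = 256 + 128 + 64 + 16 + 4 + 2 + 1 in binary powers of 2.
So 6^471 ≡ 469 · 256 · 16 · 715 · 353 · 36 · 6 ≡ 177 (mod 943).
Squaring chain: 177; never reaches −1, so base 6 is a Miller–Rabin witness that 943 is composite.

177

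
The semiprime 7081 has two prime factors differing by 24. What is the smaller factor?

73

Since p = q + 24, we have 7081 = q(q + 24), so q² + 24q − 7081 = 0.
Discriminant: 24² + 4·7081 = 576 + 28324 = 28900; √28900 = 170.
q = (−24 + 170)/2 = 73, and p = q + 24 = 97.
Check: 73 · 97 = 7081.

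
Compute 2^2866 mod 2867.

2^1 ≡ 2 (mod 2867)
2^2 ≡ 2^2 = 4 ≡ 4 (mod 2867)
2^4 ≡ 4^2 = 16 ≡ 16 (mod 2867)
2^8 ≡ 16^2 = 256 ≡ 256 (mod 2867)
2^16 ≡ 256^2 = 65536 ≡ 2462 (mod 2867)
2^32 ≡ 2462^2 = 6061444 ≡ 606 (mod 2867)
2^64 ≡ 606^2 = 367236 ≡ 260 (mod 2867)
2^128 ≡ 260^2 = 67600 ≡ 1659 (mod 2867)
2^256 ≡ 1659^2 = 2752281 ≡ 2828 (mod 2867)
2^512 ≡ 2828^2 = 7997584 ≡ 1521 (mod 2867)
2^1024 ≡ 1521^2 = 2313441 ≡ 2639 (mod 2867)
2^2048 ≡ 2639^2 = 6964321 ≡ 378 (mod 2867)
2866 = 2048 + 512 + 256 + 32 + 16 + 2 in binary powers of 2.
So 2^2866 ≡ 378 · 1521 · 2828 · 606 · 2462 · 4 ≡ 1015 (mod 2867).
Since 1015 ≠ 1, base 2 is a Fermat witness: 2867 is composite.

1015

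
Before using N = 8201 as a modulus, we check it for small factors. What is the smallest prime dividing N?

8201 is odd.
Digit sum 11, not divisible by 3.
Ends in 1: not divisible by 5.
7: 8201 = 7·1171 + 4
11: 8201 = 11·745 + 6
13: 8201 = 13·630 + 11
17: 8201 = 17·482 + 7
19: 8201 = 19·431 + 12
23: 8201 = 23·356 + 13
29: 8201 = 29·282 + 23
31: 8201 = 31·264 + 17
37: 8201 = 37·221 + 24
41: 8201 = 41·200 + 1
43: 8201 = 43·190 + 31
47: 8201 = 47·174 + 23
53: 8201 = 53·154 + 39
59: 8201 = 59·139

59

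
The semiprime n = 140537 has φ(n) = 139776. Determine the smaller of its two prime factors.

313

φ(n) = (p−1)(q−1) = n − (p+q) + 1, so p + q = 140537 − 139776 + 1 = 762.
p and q are the roots of t² − 762t + 140537 = 0.
Discriminant: 762² − 4·140537 = 580644 − 562148 = 18496; √18496 = 136.
q = (762 − 136)/2 = 313, p = (762 + 136)/2 = 449.
Check: 313 · 449 = 140537.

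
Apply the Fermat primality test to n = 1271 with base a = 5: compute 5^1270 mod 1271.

5^1 ≡ 5 (mod 1271)
5^2 ≡ 5^2 = 25 ≡ 25 (mod 1271)
5^4 ≡ 25^2 = 625 ≡ 625 (mod 1271)
5^8 ≡ 625^2 = 390625 ≡ 428 (mod 1271)
5^16 ≡ 428^2 = 183184 ≡ 160 (mod 1271)
5^32 ≡ 160^2 = 25600 ≡ 180 (mod 1271)
5^64 ≡ 180^2 = 32400 ≡ 625 (mod 1271)
5^128 ≡ 625^2 = 390625 ≡ 428 (mod 1271)
5^256 ≡ 428^2 = 183184 ≡ 160 (mod 1271)
5^512 ≡ 160^2 = 25600 ≡ 180 (mod 1271)
5^1024 ≡ 180^2 = 32400 ≡ 625 (mod 1271)
1270 = 1024 + 128 + 64 + 32 + 16 + 4 + 2 in binary powers of 2.
So 5^1270 ≡ 625 · 428 · 625 · 180 · 160 · 625 · 25 ≡ 532 (mod 1271).
Since 532 ≠ 1, base 5 is a Fermat witness: 1271 is composite.

532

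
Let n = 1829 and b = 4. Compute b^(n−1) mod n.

653

4^1 ≡ 4 (mod 1829)
4^2 ≡ 4^2 = 16 ≡ 16 (mod 1829)
4^4 ≡ 16^2 = 256 ≡ 256 (mod 1829)
4^8 ≡ 256^2 = 65536 ≡ 1521 (mod 1829)
4^16 ≡ 1521^2 = 2313441 ≡ 1585 (mod 1829)
4^32 ≡ 1585^2 = 2512225 ≡ 1008 (mod 1829)
4^64 ≡ 1008^2 = 1016064 ≡ 969 (mod 1829)
4^128 ≡ 969^2 = 938961 ≡ 684 (mod 1829)
4^256 ≡ 684^2 = 467856 ≡ 1461 (mod 1829)
4^512 ≡ 1461^2 = 2134521 ≡ 78 (mod 1829)
4^1024 ≡ 78^2 = 6084 ≡ 597 (mod 1829)
1828 = 1024 + 512 + 256 + 32 + 4 in binary powers of 2.
So 4^1828 ≡ 597 · 78 · 1461 · 1008 · 256 ≡ 653 (mod 1829).
Since 653 ≠ 1, base 4 is a Fermat witness: 1829 is composite.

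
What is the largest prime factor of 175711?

175711 = 29 · 6059
6059 = 73 · 83
83 is prime.
So 175711 = 29 · 73 · 83; the largest prime factor is 83.

83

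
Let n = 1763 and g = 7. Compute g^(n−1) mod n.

7^1 ≡ 7 (mod 1763)
7^2 ≡ 7^2 = 49 ≡ 49 (mod 1763)
7^4 ≡ 49^2 = 2401 ≡ 638 (mod 1763)
7^8 ≡ 638^2 = 407044 ≡ 1554 (mod 1763)
7^16 ≡ 1554^2 = 2414916 ≡ 1369 (mod 1763)
7^32 ≡ 1369^2 = 1874161 ≡ 92 (mod 1763)
7^64 ≡ 92^2 = 8464 ≡ 1412 (mod 1763)
7^128 ≡ 1412^2 = 1993744 ≡ 1554 (mod 1763)
7^256 ≡ 1554^2 = 2414916 ≡ 1369 (mod 1763)
7^512 ≡ 1369^2 = 1874161 ≡ 92 (mod 1763)
7^1024 ≡ 92^2 = 8464 ≡ 1412 (mod 1763)
1762 = 1024 + 512 + 128 + 64 + 32 + 2 in binary powers of 2.
So 7^1762 ≡ 1412 · 92 · 1554 · 1412 · 92 · 49 ≡ 1197 (mod 1763).
Since 1197 ≠ 1, base 7 is a Fermat witness: 1763 is composite.

1197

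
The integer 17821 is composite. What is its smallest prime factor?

71

17821 is odd.
Digit sum 19, not divisible by 3.
Ends in 1: not divisible by 5.
7: 17821 = 7·2545 + 6
11: 17821 = 11·1620 + 1
13: 17821 = 13·1370 + 11
17: 17821 = 17·1048 + 5
19: 17821 = 19·937 + 18
23: 17821 = 23·774 + 19
29: 17821 = 29·614 + 15
31: 17821 = 31·574 + 27
37: 17821 = 37·481 + 24
41: 17821 = 41·434 + 27
43: 17821 = 43·414 + 19
47: 17821 = 47·379 + 8
53: 17821 = 53·336 + 13
59: 17821 = 59·302 + 3
61: 17821 = 61·292 + 9
67: 17821 = 67·265 + 66
71: 17821 = 71·251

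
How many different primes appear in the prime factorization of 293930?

6

293930 = 2 · 146965
146965 = 5 · 29393
29393 = 7 · 4199
4199 = 13 · 323
323 = 17 · 19
293930 = 2 · 5 · 7 · 13 · 17 · 19, which has 6 distinct prime factors.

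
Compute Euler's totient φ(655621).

Factor: 655621 = 43 · 79 · 193.
φ(655621) = (43−1) · (79−1) · (193−1) = 42 · 78 · 192 = 628992.

628992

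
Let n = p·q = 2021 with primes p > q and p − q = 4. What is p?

Since p = q + 4, we have 2021 = q(q + 4), so q² + 4q − 2021 = 0.
Discriminant: 4² + 4·2021 = 16 + 8084 = 8100; √8100 = 90.
q = (−4 + 90)/2 = 43, and p = q + 4 = 47.
Check: 43 · 47 = 2021.

47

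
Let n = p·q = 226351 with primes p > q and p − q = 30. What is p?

Since p = q + 30, we have 226351 = q(q + 30), so q² + 30q − 226351 = 0.
Discriminant: 30² + 4·226351 = 900 + 905404 = 906304; √906304 = 952.
q = (−30 + 952)/2 = 461, and p = q + 30 = 491.
Check: 461 · 491 = 226351.

491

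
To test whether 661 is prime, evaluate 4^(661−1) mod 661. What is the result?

1

4^1 ≡ 4 (mod 661)
4^2 ≡ 4^2 = 16 ≡ 16 (mod 661)
4^4 ≡ 16^2 = 256 ≡ 256 (mod 661)
4^8 ≡ 256^2 = 65536 ≡ 97 (mod 661)
4^16 ≡ 97^2 = 9409 ≡ 155 (mod 661)
4^32 ≡ 155^2 = 24025 ≡ 229 (mod 661)
4^64 ≡ 229^2 = 52441 ≡ 222 (mod 661)
4^128 ≡ 222^2 = 49284 ≡ 370 (mod 661)
4^256 ≡ 370^2 = 136900 ≡ 73 (mod 661)
4^512 ≡ 73^2 = 5329 ≡ 41 (mod 661)
660 = 512 + 128 + 16 + 4 in binary powers of 2.
So 4^660 ≡ 41 · 370 · 155 · 256 ≡ 1 (mod 661).
Since the result is 1, base 4 gives no evidence that 661 is composite.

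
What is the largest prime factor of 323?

323 = 17 · 19
19 is prime.
So 323 = 17 · 19; the largest prime factor is 19.

19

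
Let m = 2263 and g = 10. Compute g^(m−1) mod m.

2236

10^1 ≡ 10 (mod 2263)
10^2 ≡ 10^2 = 100 ≡ 100 (mod 2263)
10^4 ≡ 100^2 = 10000 ≡ 948 (mod 2263)
10^8 ≡ 948^2 = 898704 ≡ 293 (mod 2263)
10^16 ≡ 293^2 = 85849 ≡ 2118 (mod 2263)
10^32 ≡ 2118^2 = 4485924 ≡ 658 (mod 2263)
10^64 ≡ 658^2 = 432964 ≡ 731 (mod 2263)
10^128 ≡ 731^2 = 534361 ≡ 293 (mod 2263)
10^256 ≡ 293^2 = 85849 ≡ 2118 (mod 2263)
10^512 ≡ 2118^2 = 4485924 ≡ 658 (mod 2263)
10^1024 ≡ 658^2 = 432964 ≡ 731 (mod 2263)
10^2048 ≡ 731^2 = 534361 ≡ 293 (mod 2263)
2262 = 2048 + 128 + 64 + 16 + 4 + 2 in binary powers of 2.
So 10^2262 ≡ 293 · 293 · 731 · 2118 · 948 · 100 ≡ 2236 (mod 2263).
Since 2236 ≠ 1, base 10 is a Fermat witness: 2263 is composite.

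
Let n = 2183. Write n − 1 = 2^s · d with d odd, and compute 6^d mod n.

1548

2183 − 1 = 2182 = 2^1 · 1091, so d = 1091.
6^1 ≡ 6 (mod 2183)
6^2 ≡ 6^2 = 36 ≡ 36 (mod 2183)
6^4 ≡ 36^2 = 1296 ≡ 1296 (mod 2183)
6^8 ≡ 1296^2 = 1679616 ≡ 889 (mod 2183)
6^16 ≡ 889^2 = 790321 ≡ 75 (mod 2183)
6^32 ≡ 75^2 = 5625 ≡ 1259 (mod 2183)
6^64 ≡ 1259^2 = 1585081 ≡ 223 (mod 2183)
6^128 ≡ 223^2 = 49729 ≡ 1703 (mod 2183)
6^256 ≡ 1703^2 = 2900209 ≡ 1185 (mod 2183)
6^512 ≡ 1185^2 = 1404225 ≡ 556 (mod 2183)
6^1024 ≡ 556^2 = 309136 ≡ 1333 (mod 2183)
1091 = 1024 + 64 + 2 + 1 in binary powers of 2.
So 6^1091 ≡ 1333 · 223 · 36 · 6 ≡ 1548 (mod 2183).
Squaring chain: 1548; never reaches −1, so base 6 is a Miller–Rabin witness that 2183 is composite.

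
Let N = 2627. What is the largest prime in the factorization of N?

71

2627 = 37 · 71
71 is prime.
So 2627 = 37 · 71; the largest prime factor is 71.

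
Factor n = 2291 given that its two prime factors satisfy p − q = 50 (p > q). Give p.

Since p = q + 50, we have 2291 = q(q + 50), so q² + 50q − 2291 = 0.
Discriminant: 50² + 4·2291 = 2500 + 9164 = 11664; √11664 = 108.
q = (−50 + 108)/2 = 29, and p = q + 50 = 79.
Check: 29 · 79 = 2291.

79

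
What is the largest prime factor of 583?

53

583 = 11 · 53
53 is prime.
So 583 = 11 · 53; the largest prime factor is 53.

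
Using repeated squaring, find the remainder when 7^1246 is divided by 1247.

7^1 ≡ 7 (mod 1247)
7^2 ≡ 7^2 = 49 ≡ 49 (mod 1247)
7^4 ≡ 49^2 = 2401 ≡ 1154 (mod 1247)
7^8 ≡ 1154^2 = 1331716 ≡ 1167 (mod 1247)
7^16 ≡ 1167^2 = 1361889 ≡ 165 (mod 1247)
7^32 ≡ 165^2 = 27225 ≡ 1038 (mod 1247)
7^64 ≡ 1038^2 = 1077444 ≡ 36 (mod 1247)
7^128 ≡ 36^2 = 1296 ≡ 49 (mod 1247)
7^256 ≡ 49^2 = 2401 ≡ 1154 (mod 1247)
7^512 ≡ 1154^2 = 1331716 ≡ 1167 (mod 1247)
7^1024 ≡ 1167^2 = 1361889 ≡ 165 (mod 1247)
1246 = 1024 + 128 + 64 + 16 + 8 + 4 + 2 in binary powers of 2.
So 7^1246 ≡ 165 · 49 · 36 · 165 · 1167 · 1154 · 49 ≡ 552 (mod 1247).
Since 552 ≠ 1, base 7 is a Fermat witness: 1247 is composite.

552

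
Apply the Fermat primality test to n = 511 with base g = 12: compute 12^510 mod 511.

12^1 ≡ 12 (mod 511)
12^2 ≡ 12^2 = 144 ≡ 144 (mod 511)
12^4 ≡ 144^2 = 20736 ≡ 296 (mod 511)
12^8 ≡ 296^2 = 87616 ≡ 235 (mod 511)
12^16 ≡ 235^2 = 55225 ≡ 37 (mod 511)
12^32 ≡ 37^2 = 1369 ≡ 347 (mod 511)
12^64 ≡ 347^2 = 120409 ≡ 324 (mod 511)
12^128 ≡ 324^2 = 104976 ≡ 221 (mod 511)
12^256 ≡ 221^2 = 48841 ≡ 296 (mod 511)
510 = 256 + 128 + 64 + 32 + 16 + 8 + 4 + 2 in binary powers of 2.
So 12^510 ≡ 296 · 221 · 324 · 347 · 37 · 235 · 296 · 144 ≡ 211 (mod 511).
Since 211 ≠ 1, base 12 is a Fermat witness: 511 is composite.

211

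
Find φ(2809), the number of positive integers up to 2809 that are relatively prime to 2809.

2756

Factor: 2809 = 53^2.
φ(2809) = 53^1·(53−1) = 2756.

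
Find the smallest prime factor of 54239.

73

54239 is odd.
Digit sum 23, not divisible by 3.
Ends in 9: not divisible by 5.
7: 54239 = 7·7748 + 3
11: 54239 = 11·4930 + 9
13: 54239 = 13·4172 + 3
17: 54239 = 17·3190 + 9
19: 54239 = 19·2854 + 13
23: 54239 = 23·2358 + 5
29: 54239 = 29·1870 + 9
31: 54239 = 31·1749 + 20
37: 54239 = 37·1465 + 34
41: 54239 = 41·1322 + 37
43: 54239 = 43·1261 + 16
47: 54239 = 47·1154 + 1
53: 54239 = 53·1023 + 20
59: 54239 = 59·919 + 18
61: 54239 = 61·889 + 10
67: 54239 = 67·809 + 36
71: 54239 = 71·763 + 66
73: 54239 = 73·743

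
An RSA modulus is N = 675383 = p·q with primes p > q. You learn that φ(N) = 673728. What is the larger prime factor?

929

φ(n) = (p−1)(q−1) = n − (p+q) + 1, so p + q = 675383 − 673728 + 1 = 1656.
p and q are the roots of t² − 1656t + 675383 = 0.
Discriminant: 1656² − 4·675383 = 2742336 − 2701532 = 40804; √40804 = 202.
q = (1656 − 202)/2 = 727, p = (1656 + 202)/2 = 929.
Check: 727 · 929 = 675383.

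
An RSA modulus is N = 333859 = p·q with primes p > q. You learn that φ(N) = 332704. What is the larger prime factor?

φ(n) = (p−1)(q−1) = n − (p+q) + 1, so p + q = 333859 − 332704 + 1 = 1156.
p and q are the roots of t² − 1156t + 333859 = 0.
Discriminant: 1156² − 4·333859 = 1336336 − 1335436 = 900; √900 = 30.
q = (1156 − 30)/2 = 563, p = (1156 + 30)/2 = 593.
Check: 563 · 593 = 333859.

593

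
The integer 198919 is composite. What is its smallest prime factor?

198919 is odd.
Digit sum 37, not divisible by 3.
Ends in 9: not divisible by 5.
7: 198919 = 7·28417

7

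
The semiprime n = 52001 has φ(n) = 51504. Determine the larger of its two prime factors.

349

φ(n) = (p−1)(q−1) = n − (p+q) + 1, so p + q = 52001 − 51504 + 1 = 498.
p and q are the roots of t² − 498t + 52001 = 0.
Discriminant: 498² − 4·52001 = 248004 − 208004 = 40000; √40000 = 200.
q = (498 − 200)/2 = 149, p = (498 + 200)/2 = 349.
Check: 149 · 349 = 52001.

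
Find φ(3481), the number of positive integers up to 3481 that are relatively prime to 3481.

Factor: 3481 = 59^2.
φ(3481) = 59^1·(59−1) = 3422.

3422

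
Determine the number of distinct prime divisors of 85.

85 = 5 · 17
85 = 5 · 17, which has 2 distinct prime factors.

2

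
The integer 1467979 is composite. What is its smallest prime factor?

59

1467979 is odd.
Digit sum 43, not divisible by 3.
Ends in 9: not divisible by 5.
7: 1467979 = 7·209711 + 2
11: 1467979 = 11·133452 + 7
13: 1467979 = 13·112921 + 6
17: 1467979 = 17·86351 + 12
19: 1467979 = 19·77262 + 1
23: 1467979 = 23·63825 + 4
29: 1467979 = 29·50619 + 28
31: 1467979 = 31·47354 + 5
37: 1467979 = 37·39675 + 4
41: 1467979 = 41·35804 + 15
43: 1467979 = 43·34139 + 2
47: 1467979 = 47·31233 + 28
53: 1467979 = 53·27697 + 38
59: 1467979 = 59·24881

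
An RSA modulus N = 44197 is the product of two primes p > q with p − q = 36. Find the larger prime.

229

Since p = q + 36, we have 44197 = q(q + 36), so q² + 36q − 44197 = 0.
Discriminant: 36² + 4·44197 = 1296 + 176788 = 178084; √178084 = 422.
q = (−36 + 422)/2 = 193, and p = q + 36 = 229.
Check: 193 · 229 = 44197.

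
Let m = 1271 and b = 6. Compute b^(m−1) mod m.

583

6^1 ≡ 6 (mod 1271)
6^2 ≡ 6^2 = 36 ≡ 36 (mod 1271)
6^4 ≡ 36^2 = 1296 ≡ 25 (mod 1271)
6^8 ≡ 25^2 = 625 ≡ 625 (mod 1271)
6^16 ≡ 625^2 = 390625 ≡ 428 (mod 1271)
6^32 ≡ 428^2 = 183184 ≡ 160 (mod 1271)
6^64 ≡ 160^2 = 25600 ≡ 180 (mod 1271)
6^128 ≡ 180^2 = 32400 ≡ 625 (mod 1271)
6^256 ≡ 625^2 = 390625 ≡ 428 (mod 1271)
6^512 ≡ 428^2 = 183184 ≡ 160 (mod 1271)
6^1024 ≡ 160^2 = 25600 ≡ 180 (mod 1271)
1270 = 1024 + 128 + 64 + 32 + 16 + 4 + 2 in binary powers of 2.
So 6^1270 ≡ 180 · 625 · 180 · 160 · 428 · 25 · 36 ≡ 583 (mod 1271).
Since 583 ≠ 1, base 6 is a Fermat witness: 1271 is composite.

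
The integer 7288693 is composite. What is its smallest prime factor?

41

7288693 is odd.
Digit sum 43, not divisible by 3.
Ends in 3: not divisible by 5.
7: 7288693 = 7·1041241 + 6
11: 7288693 = 11·662608 + 5
13: 7288693 = 13·560668 + 9
17: 7288693 = 17·428746 + 11
19: 7288693 = 19·383615 + 8
23: 7288693 = 23·316899 + 16
29: 7288693 = 29·251334 + 7
31: 7288693 = 31·235119 + 4
37: 7288693 = 37·196991 + 26
41: 7288693 = 41·177773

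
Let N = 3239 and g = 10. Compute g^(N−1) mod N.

10^1 ≡ 10 (mod 3239)
10^2 ≡ 10^2 = 100 ≡ 100 (mod 3239)
10^4 ≡ 100^2 = 10000 ≡ 283 (mod 3239)
10^8 ≡ 283^2 = 80089 ≡ 2353 (mod 3239)
10^16 ≡ 2353^2 = 5536609 ≡ 1158 (mod 3239)
10^32 ≡ 1158^2 = 1340964 ≡ 18 (mod 3239)
10^64 ≡ 18^2 = 324 ≡ 324 (mod 3239)
10^128 ≡ 324^2 = 104976 ≡ 1328 (mod 3239)
10^256 ≡ 1328^2 = 1763584 ≡ 1568 (mod 3239)
10^512 ≡ 1568^2 = 2458624 ≡ 223 (mod 3239)
10^1024 ≡ 223^2 = 49729 ≡ 1144 (mod 3239)
10^2048 ≡ 1144^2 = 1308736 ≡ 180 (mod 3239)
3238 = 2048 + 1024 + 128 + 32 + 4 + 2 in binary powers of 2.
So 10^3238 ≡ 180 · 1144 · 1328 · 18 · 283 · 100 ≡ 3091 (mod 3239).
Since 3091 ≠ 1, base 10 is a Fermat witness: 3239 is composite.

3091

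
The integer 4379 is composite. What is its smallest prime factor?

29

4379 is odd.
Digit sum 23, not divisible by 3.
Ends in 9: not divisible by 5.
7: 4379 = 7·625 + 4
11: 4379 = 11·398 + 1
13: 4379 = 13·336 + 11
17: 4379 = 17·257 + 10
19: 4379 = 19·230 + 9
23: 4379 = 23·190 + 9
29: 4379 = 29·151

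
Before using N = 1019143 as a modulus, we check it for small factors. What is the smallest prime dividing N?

1019143 is odd.
Digit sum 19, not divisible by 3.
Ends in 3: not divisible by 5.
7: 1019143 = 7·145591 + 6
11: 1019143 = 11·92649 + 4
13: 1019143 = 13·78395 + 8
17: 1019143 = 17·59949 + 10
19: 1019143 = 19·53639 + 2
23: 1019143 = 23·44310 + 13
29: 1019143 = 29·35142 + 25
31: 1019143 = 31·32875 + 18
37: 1019143 = 37·27544 + 15
41: 1019143 = 41·24857 + 6
43: 1019143 = 43·23701

43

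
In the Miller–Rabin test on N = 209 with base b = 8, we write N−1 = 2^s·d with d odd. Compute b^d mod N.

160

209 − 1 = 208 = 2^4 · 13, so d = 13.
8^1 ≡ 8 (mod 209)
8^2 ≡ 8^2 = 64 ≡ 64 (mod 209)
8^4 ≡ 64^2 = 4096 ≡ 125 (mod 209)
8^8 ≡ 125^2 = 15625 ≡ 159 (mod 209)
13 = 8 + 4 + 1 in binary powers of 2.
So 8^13 ≡ 159 · 125 · 8 ≡ 160 (mod 209).
Squaring chain: 160 → 102 → 163 → 26; never reaches −1, so base 8 is a Miller–Rabin witness that 209 is composite.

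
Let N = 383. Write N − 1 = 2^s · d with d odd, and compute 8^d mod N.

1

383 − 1 = 382 = 2^1 · 191, so d = 191.
8^1 ≡ 8 (mod 383)
8^2 ≡ 8^2 = 64 ≡ 64 (mod 383)
8^4 ≡ 64^2 = 4096 ≡ 266 (mod 383)
8^8 ≡ 266^2 = 70756 ≡ 284 (mod 383)
8^16 ≡ 284^2 = 80656 ≡ 226 (mod 383)
8^32 ≡ 226^2 = 51076 ≡ 137 (mod 383)
8^64 ≡ 137^2 = 18769 ≡ 2 (mod 383)
8^128 ≡ 2^2 = 4 ≡ 4 (mod 383)
191 = 128 + 32 + 16 + 8 + 4 + 2 + 1 in binary powers of 2.
So 8^191 ≡ 4 · 137 · 226 · 284 · 266 · 64 · 8 ≡ 1 (mod 383).
Since 8^d ≡ 1 (mod 383), base 8 does not prove 383 composite.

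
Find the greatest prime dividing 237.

237 = 3 · 79
79 is prime.
So 237 = 3 · 79; the largest prime factor is 79.

79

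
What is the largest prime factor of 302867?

89

302867 = 41 · 7387
7387 = 83 · 89
89 is prime.
So 302867 = 41 · 83 · 89; the largest prime factor is 89.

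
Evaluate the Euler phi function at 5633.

5460

Factor: 5633 = 43 · 131.
φ(5633) = (43−1) · (131−1) = 42 · 130 = 5460.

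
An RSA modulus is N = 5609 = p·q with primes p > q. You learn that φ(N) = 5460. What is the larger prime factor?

φ(n) = (p−1)(q−1) = n − (p+q) + 1, so p + q = 5609 − 5460 + 1 = 150.
p and q are the roots of t² − 150t + 5609 = 0.
Discriminant: 150² − 4·5609 = 22500 − 22436 = 64; √64 = 8.
q = (150 − 8)/2 = 71, p = (150 + 8)/2 = 79.
Check: 71 · 79 = 5609.

79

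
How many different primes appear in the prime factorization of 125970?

125970 = 2 · 62985
62985 = 3 · 20995
20995 = 5 · 4199
4199 = 13 · 323
323 = 17 · 19
125970 = 2 · 3 · 5 · 13 · 17 · 19, which has 6 distinct prime factors.

6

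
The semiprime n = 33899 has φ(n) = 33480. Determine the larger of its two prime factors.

311

φ(n) = (p−1)(q−1) = n − (p+q) + 1, so p + q = 33899 − 33480 + 1 = 420.
p and q are the roots of t² − 420t + 33899 = 0.
Discriminant: 420² − 4·33899 = 176400 − 135596 = 40804; √40804 = 202.
q = (420 − 202)/2 = 109, p = (420 + 202)/2 = 311.
Check: 109 · 311 = 33899.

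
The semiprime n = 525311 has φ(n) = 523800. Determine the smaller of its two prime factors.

φ(n) = (p−1)(q−1) = n − (p+q) + 1, so p + q = 525311 − 523800 + 1 = 1512.
p and q are the roots of t² − 1512t + 525311 = 0.
Discriminant: 1512² − 4·525311 = 2286144 − 2101244 = 184900; √184900 = 430.
q = (1512 − 430)/2 = 541, p = (1512 + 430)/2 = 971.
Check: 541 · 971 = 525311.

541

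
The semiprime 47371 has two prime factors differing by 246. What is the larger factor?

Since p = q + 246, we have 47371 = q(q + 246), so q² + 246q − 47371 = 0.
Discriminant: 246² + 4·47371 = 60516 + 189484 = 250000; √250000 = 500.
q = (−246 + 500)/2 = 127, and p = q + 246 = 373.
Check: 127 · 373 = 47371.

373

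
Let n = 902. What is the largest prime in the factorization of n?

41

902 = 2 · 451
451 = 11 · 41
41 is prime.
So 902 = 2 · 11 · 41; the largest prime factor is 41.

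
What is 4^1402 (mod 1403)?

1001

4^1 ≡ 4 (mod 1403)
4^2 ≡ 4^2 = 16 ≡ 16 (mod 1403)
4^4 ≡ 16^2 = 256 ≡ 256 (mod 1403)
4^8 ≡ 256^2 = 65536 ≡ 998 (mod 1403)
4^16 ≡ 998^2 = 996004 ≡ 1277 (mod 1403)
4^32 ≡ 1277^2 = 1630729 ≡ 443 (mod 1403)
4^64 ≡ 443^2 = 196249 ≡ 1232 (mod 1403)
4^128 ≡ 1232^2 = 1517824 ≡ 1181 (mod 1403)
4^256 ≡ 1181^2 = 1394761 ≡ 179 (mod 1403)
4^512 ≡ 179^2 = 32041 ≡ 1175 (mod 1403)
4^1024 ≡ 1175^2 = 1380625 ≡ 73 (mod 1403)
1402 = 1024 + 256 + 64 + 32 + 16 + 8 + 2 in binary powers of 2.
So 4^1402 ≡ 73 · 179 · 1232 · 443 · 1277 · 998 · 16 ≡ 1001 (mod 1403).
Since 1001 ≠ 1, base 4 is a Fermat witness: 1403 is composite.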